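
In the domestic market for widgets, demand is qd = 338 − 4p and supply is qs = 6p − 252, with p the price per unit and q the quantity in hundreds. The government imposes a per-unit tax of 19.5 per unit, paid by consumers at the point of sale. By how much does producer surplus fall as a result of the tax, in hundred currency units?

Producer surplus falls by 613.08 hundred.

Before the tax: set 338 − 4p = 6p − 252 → p* = 59, q* = 102.
With the tax collected from consumers, demand (in seller-price terms) shifts: qd = 338 − 4(p + 19.5).
Solving gives q = 55.2 with consumers paying 70.7 and suppliers receiving 51.2 (the 19.5 wedge).
ΔPS is the trapezoid between Q = 55.2 and Q = 102 of height 7.8: ½ · (102 + 55.2) · 7.8 = 613.08.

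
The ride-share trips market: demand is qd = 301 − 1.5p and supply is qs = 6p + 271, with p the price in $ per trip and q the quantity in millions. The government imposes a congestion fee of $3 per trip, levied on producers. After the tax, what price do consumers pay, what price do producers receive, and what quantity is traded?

Without the tax, 301 − 1.5p = 6p + 271 gives 7.5p = 30, so p* = $4 and q* = 295.
With the tax collected from producers, supply shifts: qs = 6(p − 3) + 271.
New equilibrium: consumers pay $6.4, producers receive $3.4, q = 291.4. (Wedge: pb − ps = 3.)

Consumers pay $6.4; producers receive $3.4; quantity = 291.4.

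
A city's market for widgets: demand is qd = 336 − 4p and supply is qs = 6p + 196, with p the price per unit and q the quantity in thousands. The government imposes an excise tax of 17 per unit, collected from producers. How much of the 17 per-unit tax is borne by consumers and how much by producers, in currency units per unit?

Without the tax, 336 − 4p = 6p + 196 gives 10p = 140, so p* = 14 and q* = 280.
With the tax collected from producers, supply shifts: qs = 6(p − 17) + 196.
New equilibrium: consumers pay 24.2, producers receive 7.2, q = 239.2. (Wedge: pb − ps = 17.)
Burden on consumers: 10.2; on producers: 6.8. (They sum to 17.)

Consumers bear 10.2 per unit; producers bear 6.8 per unit.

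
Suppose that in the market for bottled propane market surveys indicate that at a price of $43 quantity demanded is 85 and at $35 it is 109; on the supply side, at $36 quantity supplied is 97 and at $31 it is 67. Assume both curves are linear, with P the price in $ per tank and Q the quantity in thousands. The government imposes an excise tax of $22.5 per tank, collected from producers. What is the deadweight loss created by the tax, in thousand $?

Demand slope: (109 − 85)/(35 − 43) = -3, so Qd = 214 − 3P.
Supply slope: (67 − 97)/(31 − 36) = 6, so Qs = 6P − 119.
Before the tax: set 214 − 3P = 6P − 119 → P* = $37, Q* = 103.
With the tax collected from producers, supply shifts: Qs = 6(P − 22.5) − 119.
New equilibrium: consumers pay $52, producers receive $29.5, Q = 58. (Wedge: Pb − Ps = 22.5.)
Quantity falls by |ΔQ| = |103 − 58| = 45.
DWL = ½ · t · |ΔQ| = ½ · 22.5 · 45 = $506.25.

Deadweight loss = $506.25 thousand.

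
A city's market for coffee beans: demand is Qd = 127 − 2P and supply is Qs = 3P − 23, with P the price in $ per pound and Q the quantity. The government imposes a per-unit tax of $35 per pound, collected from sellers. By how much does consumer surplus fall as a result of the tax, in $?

Without the tax, 127 − 2P = 3P − 23 gives 5P = 150, so P* = $30 and Q* = 67.
With the tax collected from sellers, supply shifts: Qs = 3(P − 35) − 23.
New equilibrium: consumers pay $51, sellers receive $16, Q = 25. (Wedge: Pb − Ps = 35.)
ΔCS is the trapezoid between Q = 25 and Q = 67 of height $21: ½ · (67 + 25) · 21 = $966.

Consumer surplus falls by $966.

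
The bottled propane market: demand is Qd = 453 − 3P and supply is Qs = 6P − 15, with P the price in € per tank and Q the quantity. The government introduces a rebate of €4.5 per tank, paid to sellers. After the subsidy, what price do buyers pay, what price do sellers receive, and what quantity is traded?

Buyers pay €49; sellers receive €53.5; quantity = 306.

Before the subsidy: set 453 − 3P = 6P − 15 → P* = €52, Q* = 297.
With a per-unit subsidy paid to sellers, each receives P + 4.5 per unit sold, so supply becomes Qs = 6(P + 4.5) − 15.
New equilibrium: buyers pay €49, sellers receive €53.5, Q = 306. (Wedge: Pb − Ps = −4.5.)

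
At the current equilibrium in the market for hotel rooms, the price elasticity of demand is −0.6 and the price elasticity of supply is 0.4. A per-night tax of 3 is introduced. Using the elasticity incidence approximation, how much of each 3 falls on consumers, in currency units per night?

Consumers bear ≈ 1.2 per night.

Incidence ratio: consumers' share ≈ εs / (εs + |εd|) = 0.4 / (0.4 + 0.6) = 0.4.
So consumers bear ≈ 0.4 × 3 = 1.2; sellers bear 1.8.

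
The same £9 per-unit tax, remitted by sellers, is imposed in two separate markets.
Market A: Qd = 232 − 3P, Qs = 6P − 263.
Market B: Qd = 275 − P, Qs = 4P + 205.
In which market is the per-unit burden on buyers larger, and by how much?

Market A: pre-tax P* = £55, Q* = 67; post-tax Q = 49; per-unit burden on buyers = £6.
Market B: pre-tax P* = £14, Q* = 261; post-tax Q = 253.8; per-unit burden on buyers = £7.2.
Difference: £6 vs £7.2 → market B is larger by £1.2.

Market B, by £1.2.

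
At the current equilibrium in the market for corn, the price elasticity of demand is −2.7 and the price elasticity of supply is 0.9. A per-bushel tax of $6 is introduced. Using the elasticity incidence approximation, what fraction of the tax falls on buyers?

Incidence ratio: buyers' share ≈ εs / (εs + |εd|) = 0.9 / (0.9 + 2.7) = 0.25.
Supply is the less elastic side, so buyers bear the smaller share.

Buyers' share ≈ 0.25.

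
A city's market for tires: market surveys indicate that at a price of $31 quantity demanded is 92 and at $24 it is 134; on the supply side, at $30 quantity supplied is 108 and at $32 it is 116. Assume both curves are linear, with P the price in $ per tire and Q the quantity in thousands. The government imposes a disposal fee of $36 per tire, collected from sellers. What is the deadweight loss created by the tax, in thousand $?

Demand slope: (134 − 92)/(24 − 31) = -6, so Qd = 278 − 6P.
Supply slope: (116 − 108)/(32 − 30) = 4, so Qs = 4P − 12.
Before the tax: set 278 − 6P = 4P − 12 → P* = $29, Q* = 104.
With the tax collected from sellers, supply shifts: Qs = 4(P − 36) − 12.
Solving gives Q = 17.6 with buyers paying $43.4 and sellers receiving $7.4 (the $36 wedge).
Quantity falls by |ΔQ| = |104 − 17.6| = 86.4.
DWL = ½ · t · |ΔQ| = ½ · 36 · 86.4 = $1555.2.

Deadweight loss = $1555.2 thousand.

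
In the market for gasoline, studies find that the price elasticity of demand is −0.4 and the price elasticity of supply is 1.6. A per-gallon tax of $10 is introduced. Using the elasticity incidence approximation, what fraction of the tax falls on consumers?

Incidence ratio: consumers' share ≈ εs / (εs + |εd|) = 1.6 / (1.6 + 0.4) = 0.8.
Supply is the more elastic side, so consumers bear the larger share.

Consumers' share ≈ 0.8.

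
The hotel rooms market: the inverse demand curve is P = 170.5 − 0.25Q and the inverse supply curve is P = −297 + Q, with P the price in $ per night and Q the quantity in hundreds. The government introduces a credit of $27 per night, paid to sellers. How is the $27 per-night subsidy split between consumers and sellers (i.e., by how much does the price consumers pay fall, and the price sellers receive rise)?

Consumers gain $5.4 per night; sellers gain $21.6 per night.

Rewrite in direct form: Qd = 682 − 4P and Qs = P + 297.
Before the subsidy: set 682 − 4P = P + 297 → P* = $77, Q* = 374.
With a per-unit subsidy paid to sellers, each receives P + 27 per unit sold, so supply becomes Qs = (P + 27) + 297.
Solving gives Q = 395.6 with consumers paying $71.6 and sellers receiving $98.6 (the $27 wedge).
Gain to consumers: $5.4; to sellers: $21.6. (They sum to $27.)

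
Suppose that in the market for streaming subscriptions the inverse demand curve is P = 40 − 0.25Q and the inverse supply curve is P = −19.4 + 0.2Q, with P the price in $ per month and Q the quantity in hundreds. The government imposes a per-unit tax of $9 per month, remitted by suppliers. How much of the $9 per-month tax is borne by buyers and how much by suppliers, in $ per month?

Rewrite in direct form: Qd = 160 − 4P and Qs = 5P + 97.
Without the tax, 160 − 4P = 5P + 97 gives 9P = 63, so P* = $7 and Q* = 132.
With the tax collected from suppliers, supply shifts: Qs = 5(P − 9) + 97.
New equilibrium: buyers pay $12, suppliers receive $3, Q = 112. (Wedge: Pb − Ps = 9.)
Burden on buyers: $5; on suppliers: $4. (They sum to $9.)
The less price-elastic side of the market bears the larger share of a per-unit tax.

Buyers bear $5 per month; suppliers bear $4 per month.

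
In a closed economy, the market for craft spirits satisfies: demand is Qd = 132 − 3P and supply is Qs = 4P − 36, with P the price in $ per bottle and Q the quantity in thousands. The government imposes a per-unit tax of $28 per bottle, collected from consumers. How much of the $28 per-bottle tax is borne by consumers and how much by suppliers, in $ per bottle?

Consumers bear $16 per bottle; suppliers bear $12 per bottle.

Without the tax, 132 − 3P = 4P − 36 gives 7P = 168, so P* = $24 and Q* = 60.
With the tax collected from consumers, demand (in seller-price terms) shifts: Qd = 132 − 3(P + 28).
New equilibrium: consumers pay $40, suppliers receive $12, Q = 12. (Wedge: Pb − Ps = 28.)
Burden on consumers: $16; on suppliers: $12. (They sum to $28.)
The less price-elastic side of the market bears the larger share of a per-unit tax.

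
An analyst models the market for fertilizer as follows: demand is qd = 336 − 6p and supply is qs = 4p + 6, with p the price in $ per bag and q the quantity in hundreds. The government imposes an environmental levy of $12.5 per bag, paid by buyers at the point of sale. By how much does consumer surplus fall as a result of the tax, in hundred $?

Without the tax, 336 − 6p = 4p + 6 gives 10p = 330, so p* = $33 and q* = 138.
With the tax collected from buyers, demand (in seller-price terms) shifts: qd = 336 − 6(p + 12.5).
New equilibrium: buyers pay $38, producers receive $25.5, q = 108. (Wedge: pb − ps = 12.5.)
ΔCS is the trapezoid between Q = 108 and Q = 138 of height $5: ½ · (138 + 108) · 5 = $615.

Consumer surplus falls by $615 hundred.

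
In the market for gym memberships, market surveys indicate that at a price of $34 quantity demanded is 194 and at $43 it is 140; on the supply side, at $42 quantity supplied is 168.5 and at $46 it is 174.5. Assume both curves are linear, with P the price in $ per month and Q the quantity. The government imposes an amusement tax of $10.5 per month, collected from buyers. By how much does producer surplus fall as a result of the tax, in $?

Demand slope: (140 − 194)/(43 − 34) = -6, so Qd = 398 − 6P.
Supply slope: (174.5 − 168.5)/(46 − 42) = 1.5, so Qs = 1.5P + 105.5.
Without the tax, 398 − 6P = 1.5P + 105.5 gives 7.5P = 292.5, so P* = $39 and Q* = 164.
With the tax collected from buyers, demand (in seller-price terms) shifts: Qd = 398 − 6(P + 10.5).
Solving gives Q = 151.4 with buyers paying $41.1 and suppliers receiving $30.6 (the $10.5 wedge).
ΔPS is the trapezoid between Q = 151.4 and Q = 164 of height $8.4: ½ · (164 + 151.4) · 8.4 = $1324.68.

Producer surplus falls by $1324.68.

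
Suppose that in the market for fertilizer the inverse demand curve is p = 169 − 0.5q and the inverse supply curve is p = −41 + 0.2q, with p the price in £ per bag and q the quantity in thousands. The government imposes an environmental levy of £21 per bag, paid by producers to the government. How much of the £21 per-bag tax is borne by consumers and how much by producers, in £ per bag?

Inverting to q(p) form: qd = 338 − 2p; qs = 5p + 205.
Without the tax, 338 − 2p = 5p + 205 gives 7p = 133, so p* = £19 and q* = 300.
With the tax collected from producers, supply shifts: qs = 5(p − 21) + 205.
Solving gives q = 270 with consumers paying £34 and producers receiving £13 (the £21 wedge).
Burden on consumers: £15; on producers: £6. (They sum to £21.)
The less price-elastic side of the market bears the larger share of a per-unit tax.

Consumers bear £15 per bag; producers bear £6 per bag.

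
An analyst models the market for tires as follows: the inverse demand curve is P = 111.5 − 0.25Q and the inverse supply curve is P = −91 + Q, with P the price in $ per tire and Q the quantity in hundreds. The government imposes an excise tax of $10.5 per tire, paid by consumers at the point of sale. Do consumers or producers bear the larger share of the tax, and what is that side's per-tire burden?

Inverting to Q(P) form: Qd = 446 − 4P; Qs = P + 91.
Without the tax, 446 − 4P = P + 91 gives 5P = 355, so P* = $71 and Q* = 162.
With the tax collected from consumers, demand (in seller-price terms) shifts: Qd = 446 − 4(P + 10.5).
New equilibrium: consumers pay $73.1, producers receive $62.6, Q = 153.6. (Wedge: Pb − Ps = 10.5.)
Per-tire burden: consumers $2.1, producers $8.4.
Producers take the larger share because supply is less price-elastic here (demand slope 4 vs supply slope 1).

Producers bear the larger share: $8.4 per tire.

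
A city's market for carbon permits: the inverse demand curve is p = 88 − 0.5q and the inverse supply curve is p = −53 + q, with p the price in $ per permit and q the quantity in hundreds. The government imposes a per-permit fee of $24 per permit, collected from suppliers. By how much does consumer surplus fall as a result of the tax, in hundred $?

Inverting to q(p) form: qd = 176 − 2p; qs = p + 53.
Without the tax, 176 − 2p = p + 53 gives 3p = 123, so p* = $41 and q* = 94.
With the tax collected from suppliers, supply shifts: qs = (p − 24) + 53.
New equilibrium: buyers pay $49, suppliers receive $25, q = 78. (Wedge: pb − ps = 24.)
ΔCS is the trapezoid between Q = 78 and Q = 94 of height $8: ½ · (94 + 78) · 8 = $688.

Consumer surplus falls by $688 hundred.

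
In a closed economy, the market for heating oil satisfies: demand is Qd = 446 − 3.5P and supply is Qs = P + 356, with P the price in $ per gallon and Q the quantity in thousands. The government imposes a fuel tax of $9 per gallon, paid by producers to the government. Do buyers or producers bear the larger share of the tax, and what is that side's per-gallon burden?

Producers bear the larger share: $7 per gallon.

Before the tax: set 446 − 3.5P = P + 356 → P* = $20, Q* = 376.
With the tax collected from producers, supply shifts: Qs = (P − 9) + 356.
Solving gives Q = 369 with buyers paying $22 and producers receiving $13 (the $9 wedge).
Per-gallon burden: buyers $2, producers $7.
Producers take the larger share because supply is less price-elastic here (demand slope 3.5 vs supply slope 1).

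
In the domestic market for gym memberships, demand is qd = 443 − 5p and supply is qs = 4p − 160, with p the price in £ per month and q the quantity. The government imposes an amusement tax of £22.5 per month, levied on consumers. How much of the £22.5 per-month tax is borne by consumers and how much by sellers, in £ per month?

Without the tax, 443 − 5p = 4p − 160 gives 9p = 603, so p* = £67 and q* = 108.
With the tax collected from consumers, demand (in seller-price terms) shifts: qd = 443 − 5(p + 22.5).
New equilibrium: consumers pay £77, sellers receive £54.5, q = 58. (Wedge: pb − ps = 22.5.)
Burden on consumers: £10; on sellers: £12.5. (They sum to £22.5.)

Consumers bear £10 per month; sellers bear £12.5 per month.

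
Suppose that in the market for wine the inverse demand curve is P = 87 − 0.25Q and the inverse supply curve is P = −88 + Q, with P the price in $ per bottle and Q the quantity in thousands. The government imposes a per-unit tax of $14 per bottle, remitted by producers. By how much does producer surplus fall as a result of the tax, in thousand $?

Rewrite in direct form: Qd = 348 − 4P and Qs = P + 88.
Before the tax: set 348 − 4P = P + 88 → P* = $52, Q* = 140.
With the tax collected from producers, supply shifts: Qs = (P − 14) + 88.
New equilibrium: consumers pay $54.8, producers receive $40.8, Q = 128.8. (Wedge: Pb − Ps = 14.)
ΔPS is the trapezoid between Q = 128.8 and Q = 140 of height $11.2: ½ · (140 + 128.8) · 11.2 = $1505.28.

Producer surplus falls by $1505.28 thousand.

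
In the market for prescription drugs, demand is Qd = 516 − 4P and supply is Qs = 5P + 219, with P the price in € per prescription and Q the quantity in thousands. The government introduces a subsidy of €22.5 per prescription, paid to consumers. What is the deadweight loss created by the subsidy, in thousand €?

Deadweight loss = €562.5 thousand.

Before the subsidy: set 516 − 4P = 5P + 219 → P* = €33, Q* = 384.
With a per-unit subsidy paid to consumers, each effectively pays P − 22.5, so demand becomes Qd = 516 − 4(P − 22.5).
New equilibrium: consumers pay €20.5, producers receive €43, Q = 434. (Wedge: Pb − Ps = −22.5.)
Quantity rises by |ΔQ| = |384 − 434| = 50.
DWL = ½ · t · |ΔQ| = ½ · 22.5 · 50 = €562.5.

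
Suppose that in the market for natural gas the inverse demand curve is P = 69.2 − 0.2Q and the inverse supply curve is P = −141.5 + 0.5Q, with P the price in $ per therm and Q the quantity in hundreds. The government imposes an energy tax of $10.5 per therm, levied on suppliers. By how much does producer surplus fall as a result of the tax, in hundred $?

Rewrite in direct form: Qd = 346 − 5P and Qs = 2P + 283.
Before the tax: set 346 − 5P = 2P + 283 → P* = $9, Q* = 301.
With the tax collected from suppliers, supply shifts: Qs = 2(P − 10.5) + 283.
Solving gives Q = 286 with consumers paying $12 and suppliers receiving $1.5 (the $10.5 wedge).
ΔPS is the trapezoid between Q = 286 and Q = 301 of height $7.5: ½ · (301 + 286) · 7.5 = $2201.25.

Producer surplus falls by $2201.25 hundred.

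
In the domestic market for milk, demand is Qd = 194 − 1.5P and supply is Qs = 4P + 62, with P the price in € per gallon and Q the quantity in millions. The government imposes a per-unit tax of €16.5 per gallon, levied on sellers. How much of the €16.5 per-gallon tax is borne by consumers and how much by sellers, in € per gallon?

Before the tax: set 194 − 1.5P = 4P + 62 → P* = €24, Q* = 158.
With the tax collected from sellers, supply shifts: Qs = 4(P − 16.5) + 62.
New equilibrium: consumers pay €36, sellers receive €19.5, Q = 140. (Wedge: Pb − Ps = 16.5.)
Burden on consumers: €12; on sellers: €4.5. (They sum to €16.5.)
The less price-elastic side of the market bears the larger share of a per-unit tax.

Consumers bear €12 per gallon; sellers bear €4.5 per gallon.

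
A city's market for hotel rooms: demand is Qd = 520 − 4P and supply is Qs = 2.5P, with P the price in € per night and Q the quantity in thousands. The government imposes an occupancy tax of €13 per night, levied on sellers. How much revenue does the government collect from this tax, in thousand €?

Tax revenue = €2340 thousand.

Before the tax: set 520 − 4P = 2.5P → P* = €80, Q* = 200.
With the tax collected from sellers, supply shifts: Qs = 2.5(P − 13).
Solving gives Q = 180 with buyers paying €85 and sellers receiving €72 (the €13 wedge).
Revenue = t · Q = 13 · 180 = €2340.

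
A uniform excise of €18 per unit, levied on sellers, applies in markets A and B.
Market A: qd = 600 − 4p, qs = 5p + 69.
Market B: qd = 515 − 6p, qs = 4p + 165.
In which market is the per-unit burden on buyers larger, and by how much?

Market A: pre-tax p* = €59, q* = 364; post-tax q = 324; per-unit burden on buyers = €10.
Market B: pre-tax p* = €35, q* = 305; post-tax q = 261.8; per-unit burden on buyers = €7.2.
Difference: €10 vs €7.2 → market A is larger by €2.8.

Market A, by €2.8.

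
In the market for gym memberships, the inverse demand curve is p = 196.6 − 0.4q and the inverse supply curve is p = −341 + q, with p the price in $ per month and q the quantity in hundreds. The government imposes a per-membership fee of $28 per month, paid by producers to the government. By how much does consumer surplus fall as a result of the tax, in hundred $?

Consumer surplus falls by $2992 hundred.

Inverting to q(p) form: qd = 491.5 − 2.5p; qs = p + 341.
Before the tax: set 491.5 − 2.5p = p + 341 → p* = $43, q* = 384.
With the tax collected from producers, supply shifts: qs = (p − 28) + 341.
Solving gives q = 364 with buyers paying $51 and producers receiving $23 (the $28 wedge).
ΔCS is the trapezoid between Q = 364 and Q = 384 of height $8: ½ · (384 + 364) · 8 = $2992.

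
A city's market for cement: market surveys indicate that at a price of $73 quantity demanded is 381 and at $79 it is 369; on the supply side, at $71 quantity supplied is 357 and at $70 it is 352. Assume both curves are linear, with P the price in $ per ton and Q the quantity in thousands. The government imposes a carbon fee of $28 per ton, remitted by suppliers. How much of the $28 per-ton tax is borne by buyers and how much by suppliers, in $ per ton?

Buyers bear $20 per ton; suppliers bear $8 per ton.

Demand slope: (369 − 381)/(79 − 73) = -2, so Qd = 527 − 2P.
Supply slope: (352 − 357)/(70 − 71) = 5, so Qs = 5P + 2.
Before the tax: set 527 − 2P = 5P + 2 → P* = $75, Q* = 377.
With the tax collected from suppliers, supply shifts: Qs = 5(P − 28) + 2.
New equilibrium: buyers pay $95, suppliers receive $67, Q = 337. (Wedge: Pb − Ps = 28.)
Burden on buyers: $20; on suppliers: $8. (They sum to $28.)
The less price-elastic side of the market bears the larger share of a per-unit tax.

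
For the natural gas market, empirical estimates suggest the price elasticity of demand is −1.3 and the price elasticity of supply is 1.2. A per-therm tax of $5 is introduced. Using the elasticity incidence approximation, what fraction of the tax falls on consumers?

Consumers' share ≈ 0.48.

Incidence ratio: consumers' share ≈ εs / (εs + |εd|) = 1.2 / (1.2 + 1.3) = 0.48.
Supply is the less elastic side, so consumers bear the smaller share.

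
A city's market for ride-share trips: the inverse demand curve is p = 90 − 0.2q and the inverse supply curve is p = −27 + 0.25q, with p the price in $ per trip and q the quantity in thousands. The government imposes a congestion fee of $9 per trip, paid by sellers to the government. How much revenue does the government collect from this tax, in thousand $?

Rewrite in direct form: qd = 450 − 5p and qs = 4p + 108.
Without the tax, 450 − 5p = 4p + 108 gives 9p = 342, so p* = $38 and q* = 260.
With the tax collected from sellers, supply shifts: qs = 4(p − 9) + 108.
Solving gives q = 240 with consumers paying $42 and sellers receiving $33 (the $9 wedge).
Revenue = t · Q = 9 · 240 = $2160.

Tax revenue = $2160 thousand.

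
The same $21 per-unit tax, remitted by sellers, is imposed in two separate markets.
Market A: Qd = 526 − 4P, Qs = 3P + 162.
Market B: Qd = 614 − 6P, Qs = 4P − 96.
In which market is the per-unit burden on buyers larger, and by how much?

Market A, by $0.6.

Market A: pre-tax P* = $52, Q* = 318; post-tax Q = 282; per-unit burden on buyers = $9.
Market B: pre-tax P* = $71, Q* = 188; post-tax Q = 137.6; per-unit burden on buyers = $8.4.
Difference: $9 vs $8.4 → market A is larger by $0.6.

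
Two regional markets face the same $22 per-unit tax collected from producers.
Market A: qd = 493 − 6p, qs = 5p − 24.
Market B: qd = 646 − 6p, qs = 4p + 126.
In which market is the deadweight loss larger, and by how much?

Market A, by $79.2.

Market A: pre-tax p* = $47, q* = 211; post-tax q = 151; deadweight loss = $660.
Market B: pre-tax p* = $52, q* = 334; post-tax q = 281.2; deadweight loss = $580.8.
Difference: $660 vs $580.8 → market A is larger by $79.2.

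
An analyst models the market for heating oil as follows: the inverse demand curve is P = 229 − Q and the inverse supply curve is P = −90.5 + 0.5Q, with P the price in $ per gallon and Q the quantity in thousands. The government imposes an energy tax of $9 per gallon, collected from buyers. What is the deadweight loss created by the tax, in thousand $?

Inverting to Q(P) form: Qd = 229 − P; Qs = 2P + 181.
Before the tax: set 229 − P = 2P + 181 → P* = $16, Q* = 213.
With the tax collected from buyers, demand (in seller-price terms) shifts: Qd = 229 − (P + 9).
New equilibrium: buyers pay $22, suppliers receive $13, Q = 207. (Wedge: Pb − Ps = 9.)
Quantity falls by |ΔQ| = |213 − 207| = 6.
DWL = ½ · t · |ΔQ| = ½ · 9 · 6 = $27.

Deadweight loss = $27 thousand.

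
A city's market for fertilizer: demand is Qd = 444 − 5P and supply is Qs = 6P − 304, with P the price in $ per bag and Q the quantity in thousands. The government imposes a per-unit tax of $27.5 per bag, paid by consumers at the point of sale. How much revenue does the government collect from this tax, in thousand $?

Tax revenue = $797.5 thousand.

Without the tax, 444 − 5P = 6P − 304 gives 11P = 748, so P* = $68 and Q* = 104.
With the tax collected from consumers, demand (in seller-price terms) shifts: Qd = 444 − 5(P + 27.5).
New equilibrium: consumers pay $83, producers receive $55.5, Q = 29. (Wedge: Pb − Ps = 27.5.)
Revenue = t · Q = 27.5 · 29 = $797.5.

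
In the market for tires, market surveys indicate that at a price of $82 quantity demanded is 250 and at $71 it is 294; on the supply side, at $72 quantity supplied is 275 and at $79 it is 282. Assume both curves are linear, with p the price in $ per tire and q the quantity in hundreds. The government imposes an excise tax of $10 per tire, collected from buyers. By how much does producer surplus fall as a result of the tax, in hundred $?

Producer surplus falls by $2192 hundred.

Demand slope: (294 − 250)/(71 − 82) = -4, so qd = 578 − 4p.
Supply slope: (282 − 275)/(79 − 72) = 1, so qs = p + 203.
Without the tax, 578 − 4p = p + 203 gives 5p = 375, so p* = $75 and q* = 278.
With the tax collected from buyers, demand (in seller-price terms) shifts: qd = 578 − 4(p + 10).
Solving gives q = 270 with buyers paying $77 and suppliers receiving $67 (the $10 wedge).
ΔPS is the trapezoid between Q = 270 and Q = 278 of height $8: ½ · (278 + 270) · 8 = $2192.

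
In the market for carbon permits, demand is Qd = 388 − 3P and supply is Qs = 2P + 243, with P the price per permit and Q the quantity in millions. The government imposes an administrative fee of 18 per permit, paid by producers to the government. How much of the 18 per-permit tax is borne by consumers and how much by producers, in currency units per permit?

Consumers bear 7.2 per permit; producers bear 10.8 per permit.

Without the tax, 388 − 3P = 2P + 243 gives 5P = 145, so P* = 29 and Q* = 301.
With the tax collected from producers, supply shifts: Qs = 2(P − 18) + 243.
New equilibrium: consumers pay 36.2, producers receive 18.2, Q = 279.4. (Wedge: Pb − Ps = 18.)
Burden on consumers: 7.2; on producers: 10.8. (They sum to 18.)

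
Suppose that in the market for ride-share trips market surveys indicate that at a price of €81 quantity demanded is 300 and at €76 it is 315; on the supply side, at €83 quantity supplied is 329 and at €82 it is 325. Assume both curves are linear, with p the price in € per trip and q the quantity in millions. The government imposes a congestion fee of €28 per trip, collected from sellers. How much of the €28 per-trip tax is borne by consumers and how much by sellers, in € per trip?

Demand slope: (315 − 300)/(76 − 81) = -3, so qd = 543 − 3p.
Supply slope: (325 − 329)/(82 − 83) = 4, so qs = 4p − 3.
Before the tax: set 543 − 3p = 4p − 3 → p* = €78, q* = 309.
With the tax collected from sellers, supply shifts: qs = 4(p − 28) − 3.
Solving gives q = 261 with consumers paying €94 and sellers receiving €66 (the €28 wedge).
Burden on consumers: €16; on sellers: €12. (They sum to €28.)
The less price-elastic side of the market bears the larger share of a per-unit tax.

Consumers bear €16 per trip; sellers bear €12 per trip.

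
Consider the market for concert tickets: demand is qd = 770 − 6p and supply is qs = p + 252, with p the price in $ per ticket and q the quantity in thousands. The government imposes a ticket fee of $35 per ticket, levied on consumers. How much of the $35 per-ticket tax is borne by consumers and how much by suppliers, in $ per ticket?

Consumers bear $5 per ticket; suppliers bear $30 per ticket.

Before the tax: set 770 − 6p = p + 252 → p* = $74, q* = 326.
With the tax collected from consumers, demand (in seller-price terms) shifts: qd = 770 − 6(p + 35).
Solving gives q = 296 with consumers paying $79 and suppliers receiving $44 (the $35 wedge).
Burden on consumers: $5; on suppliers: $30. (They sum to $35.)
The less price-elastic side of the market bears the larger share of a per-unit tax.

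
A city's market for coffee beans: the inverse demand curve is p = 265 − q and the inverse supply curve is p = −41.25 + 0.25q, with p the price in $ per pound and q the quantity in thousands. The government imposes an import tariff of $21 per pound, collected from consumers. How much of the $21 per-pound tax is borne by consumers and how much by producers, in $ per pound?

Consumers bear $16.8 per pound; producers bear $4.2 per pound.

Rewrite in direct form: qd = 265 − p and qs = 4p + 165.
Without the tax, 265 − p = 4p + 165 gives 5p = 100, so p* = $20 and q* = 245.
With the tax collected from consumers, demand (in seller-price terms) shifts: qd = 265 − (p + 21).
New equilibrium: consumers pay $36.8, producers receive $15.8, q = 228.2. (Wedge: pb − ps = 21.)
Burden on consumers: $16.8; on producers: $4.2. (They sum to $21.)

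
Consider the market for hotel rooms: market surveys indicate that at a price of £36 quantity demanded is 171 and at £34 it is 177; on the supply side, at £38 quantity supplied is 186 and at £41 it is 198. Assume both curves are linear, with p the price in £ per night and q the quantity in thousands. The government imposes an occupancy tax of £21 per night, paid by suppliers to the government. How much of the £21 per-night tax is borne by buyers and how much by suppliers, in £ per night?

Demand slope: (177 − 171)/(34 − 36) = -3, so qd = 279 − 3p.
Supply slope: (198 − 186)/(41 − 38) = 4, so qs = 4p + 34.
Before the tax: set 279 − 3p = 4p + 34 → p* = £35, q* = 174.
With the tax collected from suppliers, supply shifts: qs = 4(p − 21) + 34.
New equilibrium: buyers pay £47, suppliers receive £26, q = 138. (Wedge: pb − ps = 21.)
Burden on buyers: £12; on suppliers: £9. (They sum to £21.)
The less price-elastic side of the market bears the larger share of a per-unit tax.

Buyers bear £12 per night; suppliers bear £9 per night.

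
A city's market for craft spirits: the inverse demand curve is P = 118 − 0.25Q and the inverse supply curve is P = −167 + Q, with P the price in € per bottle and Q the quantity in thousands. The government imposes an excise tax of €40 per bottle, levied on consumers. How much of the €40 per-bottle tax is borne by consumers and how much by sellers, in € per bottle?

Consumers bear €8 per bottle; sellers bear €32 per bottle.

Rewrite in direct form: Qd = 472 − 4P and Qs = P + 167.
Before the tax: set 472 − 4P = P + 167 → P* = €61, Q* = 228.
With the tax collected from consumers, demand (in seller-price terms) shifts: Qd = 472 − 4(P + 40).
New equilibrium: consumers pay €69, sellers receive €29, Q = 196. (Wedge: Pb − Ps = 40.)
Burden on consumers: €8; on sellers: €32. (They sum to €40.)
The less price-elastic side of the market bears the larger share of a per-unit tax.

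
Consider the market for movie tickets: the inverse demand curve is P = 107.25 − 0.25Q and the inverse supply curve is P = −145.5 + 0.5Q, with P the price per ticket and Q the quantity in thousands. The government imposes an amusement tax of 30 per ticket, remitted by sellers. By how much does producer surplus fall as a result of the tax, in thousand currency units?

Producer surplus falls by 6340 thousand.

Inverting to Q(P) form: Qd = 429 − 4P; Qs = 2P + 291.
Without the tax, 429 − 4P = 2P + 291 gives 6P = 138, so P* = 23 and Q* = 337.
With the tax collected from sellers, supply shifts: Qs = 2(P − 30) + 291.
Solving gives Q = 297 with consumers paying 33 and sellers receiving 3 (the 30 wedge).
ΔPS is the trapezoid between Q = 297 and Q = 337 of height 20: ½ · (337 + 297) · 20 = 6340.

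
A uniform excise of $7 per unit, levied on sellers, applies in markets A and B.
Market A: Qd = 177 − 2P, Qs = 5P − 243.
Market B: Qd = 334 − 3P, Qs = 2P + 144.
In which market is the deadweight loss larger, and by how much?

Market A, by $5.6.

Market A: pre-tax P* = $60, Q* = 57; post-tax Q = 47; deadweight loss = $35.
Market B: pre-tax P* = $38, Q* = 220; post-tax Q = 211.6; deadweight loss = $29.4.
Difference: $35 vs $29.4 → market A is larger by $5.6.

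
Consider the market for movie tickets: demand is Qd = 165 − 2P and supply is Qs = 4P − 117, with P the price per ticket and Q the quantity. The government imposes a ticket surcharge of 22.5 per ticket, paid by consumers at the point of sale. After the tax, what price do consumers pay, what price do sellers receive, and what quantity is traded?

Consumers pay 62; sellers receive 39.5; quantity = 41.

Before the tax: set 165 − 2P = 4P − 117 → P* = 47, Q* = 71.
With the tax collected from consumers, demand (in seller-price terms) shifts: Qd = 165 − 2(P + 22.5).
New equilibrium: consumers pay 62, sellers receive 39.5, Q = 41. (Wedge: Pb − Ps = 22.5.)
The less price-elastic side of the market bears the larger share of a per-unit tax.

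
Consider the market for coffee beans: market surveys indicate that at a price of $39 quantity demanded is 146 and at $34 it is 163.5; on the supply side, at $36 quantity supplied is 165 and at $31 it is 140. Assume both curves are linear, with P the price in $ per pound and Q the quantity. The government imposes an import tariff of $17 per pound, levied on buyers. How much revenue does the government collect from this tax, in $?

Demand slope: (163.5 − 146)/(34 − 39) = -3.5, so Qd = 282.5 − 3.5P.
Supply slope: (140 − 165)/(31 − 36) = 5, so Qs = 5P − 15.
Without the tax, 282.5 − 3.5P = 5P − 15 gives 8.5P = 297.5, so P* = $35 and Q* = 160.
With the tax collected from buyers, demand (in seller-price terms) shifts: Qd = 282.5 − 3.5(P + 17).
New equilibrium: buyers pay $45, suppliers receive $28, Q = 125. (Wedge: Pb − Ps = 17.)
Revenue = t · Q = 17 · 125 = $2125.

Tax revenue = $2125.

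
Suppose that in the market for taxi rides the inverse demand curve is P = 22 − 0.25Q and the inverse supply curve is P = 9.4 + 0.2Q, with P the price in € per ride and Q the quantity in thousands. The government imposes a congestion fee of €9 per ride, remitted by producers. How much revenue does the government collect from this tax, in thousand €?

Tax revenue = €72 thousand.

Rewrite in direct form: Qd = 88 − 4P and Qs = 5P − 47.
Before the tax: set 88 − 4P = 5P − 47 → P* = €15, Q* = 28.
With the tax collected from producers, supply shifts: Qs = 5(P − 9) − 47.
New equilibrium: buyers pay €20, producers receive €11, Q = 8. (Wedge: Pb − Ps = 9.)
Revenue = t · Q = 9 · 8 = €72.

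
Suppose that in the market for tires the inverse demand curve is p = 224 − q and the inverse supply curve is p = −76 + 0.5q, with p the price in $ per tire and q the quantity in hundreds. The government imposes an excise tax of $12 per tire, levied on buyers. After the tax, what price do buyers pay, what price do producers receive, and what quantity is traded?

Inverting to q(p) form: qd = 224 − p; qs = 2p + 152.
Before the tax: set 224 − p = 2p + 152 → p* = $24, q* = 200.
With the tax collected from buyers, demand (in seller-price terms) shifts: qd = 224 − (p + 12).
Solving gives q = 192 with buyers paying $32 and producers receiving $20 (the $12 wedge).

Buyers pay $32; producers receive $20; quantity = 192.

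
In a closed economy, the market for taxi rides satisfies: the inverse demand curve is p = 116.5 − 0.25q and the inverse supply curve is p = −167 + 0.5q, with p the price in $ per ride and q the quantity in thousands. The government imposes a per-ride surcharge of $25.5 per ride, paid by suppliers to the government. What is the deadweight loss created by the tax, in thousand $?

Deadweight loss = $433.5 thousand.

Rewrite in direct form: qd = 466 − 4p and qs = 2p + 334.
Before the tax: set 466 − 4p = 2p + 334 → p* = $22, q* = 378.
With the tax collected from suppliers, supply shifts: qs = 2(p − 25.5) + 334.
New equilibrium: consumers pay $30.5, suppliers receive $5, q = 344. (Wedge: pb − ps = 25.5.)
Quantity falls by |ΔQ| = |378 − 344| = 34.
DWL = ½ · t · |ΔQ| = ½ · 25.5 · 34 = $433.5.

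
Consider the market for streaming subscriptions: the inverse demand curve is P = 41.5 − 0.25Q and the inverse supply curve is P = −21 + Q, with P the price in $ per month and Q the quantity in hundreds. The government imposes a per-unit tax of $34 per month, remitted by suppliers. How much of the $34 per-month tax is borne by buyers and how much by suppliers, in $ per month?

Buyers bear $6.8 per month; suppliers bear $27.2 per month.

Rewrite in direct form: Qd = 166 − 4P and Qs = P + 21.
Before the tax: set 166 − 4P = P + 21 → P* = $29, Q* = 50.
With the tax collected from suppliers, supply shifts: Qs = (P − 34) + 21.
New equilibrium: buyers pay $35.8, suppliers receive $1.8, Q = 22.8. (Wedge: Pb − Ps = 34.)
Burden on buyers: $6.8; on suppliers: $27.2. (They sum to $34.)
The less price-elastic side of the market bears the larger share of a per-unit tax.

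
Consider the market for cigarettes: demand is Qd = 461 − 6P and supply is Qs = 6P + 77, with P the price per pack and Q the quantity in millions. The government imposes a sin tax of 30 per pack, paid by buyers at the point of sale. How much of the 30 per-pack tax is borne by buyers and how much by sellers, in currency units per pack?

Buyers bear 15 per pack; sellers bear 15 per pack.

Without the tax, 461 − 6P = 6P + 77 gives 12P = 384, so P* = 32 and Q* = 269.
With the tax collected from buyers, demand (in seller-price terms) shifts: Qd = 461 − 6(P + 30).
New equilibrium: buyers pay 47, sellers receive 17, Q = 179. (Wedge: Pb − Ps = 30.)
Burden on buyers: 15; on sellers: 15. (They sum to 30.)
The less price-elastic side of the market bears the larger share of a per-unit tax.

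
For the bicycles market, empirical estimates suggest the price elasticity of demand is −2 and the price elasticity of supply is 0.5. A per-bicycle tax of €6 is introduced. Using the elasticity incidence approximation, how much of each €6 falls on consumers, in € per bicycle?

Consumers bear ≈ €1.2 per bicycle.

Incidence ratio: consumers' share ≈ εs / (εs + |εd|) = 0.5 / (0.5 + 2) = 0.2.
So consumers bear ≈ 0.2 × €6 = €1.2; suppliers bear €4.8.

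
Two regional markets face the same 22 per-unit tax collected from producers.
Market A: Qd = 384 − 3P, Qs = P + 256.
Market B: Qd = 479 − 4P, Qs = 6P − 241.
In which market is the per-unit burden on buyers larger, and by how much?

Market A: pre-tax P* = 32, Q* = 288; post-tax Q = 271.5; per-unit burden on buyers = 5.5.
Market B: pre-tax P* = 72, Q* = 191; post-tax Q = 138.2; per-unit burden on buyers = 13.2.
Difference: 5.5 vs 13.2 → market B is larger by 7.7.

Market B, by 7.7.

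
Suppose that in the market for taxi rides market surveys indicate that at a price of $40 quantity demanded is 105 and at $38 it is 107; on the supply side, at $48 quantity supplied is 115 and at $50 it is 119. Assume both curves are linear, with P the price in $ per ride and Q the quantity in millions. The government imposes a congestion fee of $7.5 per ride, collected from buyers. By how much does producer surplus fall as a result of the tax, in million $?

Demand slope: (107 − 105)/(38 − 40) = -1, so Qd = 145 − P.
Supply slope: (119 − 115)/(50 − 48) = 2, so Qs = 2P + 19.
Before the tax: set 145 − P = 2P + 19 → P* = $42, Q* = 103.
With the tax collected from buyers, demand (in seller-price terms) shifts: Qd = 145 − (P + 7.5).
New equilibrium: buyers pay $47, suppliers receive $39.5, Q = 98. (Wedge: Pb − Ps = 7.5.)
ΔPS is the trapezoid between Q = 98 and Q = 103 of height $2.5: ½ · (103 + 98) · 2.5 = $251.25.

Producer surplus falls by $251.25 million.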